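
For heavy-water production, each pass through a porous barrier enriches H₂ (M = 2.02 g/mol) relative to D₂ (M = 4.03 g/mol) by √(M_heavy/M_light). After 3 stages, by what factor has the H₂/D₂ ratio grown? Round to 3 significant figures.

Overall factor = α^3 with α = √(4.03/2.02), i.e. (4.03/2.02)^(3/2).
= 1.99505^(3/2) = 2.82.

2.82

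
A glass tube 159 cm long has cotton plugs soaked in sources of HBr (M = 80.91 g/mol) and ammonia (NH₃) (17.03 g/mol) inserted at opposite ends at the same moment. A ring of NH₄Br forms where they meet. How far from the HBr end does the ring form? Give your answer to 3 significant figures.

50.0 cm

Graham's law gives d_HBr/d_NH₃ = rate_HBr/rate_NH₃ = √(M_NH₃/M_HBr) = √(17.03/80.91) = 0.4588.
With d_HBr + d_NH₃ = 159 cm, d_NH₃ = 159/(1 + 0.4588) = 109.0 cm.
d_HBr = 159 − 109.0 = 50.0 cm.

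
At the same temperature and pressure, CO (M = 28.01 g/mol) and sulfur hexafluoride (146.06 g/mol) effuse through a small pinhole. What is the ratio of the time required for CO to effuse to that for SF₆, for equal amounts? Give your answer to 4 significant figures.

0.4379

Graham's law gives t_CO/t_SF₆ = √(M_CO/M_SF₆) = √(28.01/146.06) = √0.1918 = 0.4379.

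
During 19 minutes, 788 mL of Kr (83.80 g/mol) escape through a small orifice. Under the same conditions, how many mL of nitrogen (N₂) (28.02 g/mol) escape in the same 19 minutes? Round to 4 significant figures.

Graham's law gives rate_N₂/rate_Kr = √(M_Kr/M_N₂) = √(83.80/28.02) = √2.991 = 1.729.
So the volume for N₂ is 788 × 1.729 = 1363 mL.

1363 mL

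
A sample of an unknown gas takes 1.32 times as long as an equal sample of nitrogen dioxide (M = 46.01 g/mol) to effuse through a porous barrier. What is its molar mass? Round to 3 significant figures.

80.2 g/mol

By Graham's law, t_X/t_NO₂ = √(M_X/M_NO₂).
1.32 = √(M_X/46.01)
M_X = 46.01 × 1.32² = 46.01 × 1.742 = 80.2 g/mol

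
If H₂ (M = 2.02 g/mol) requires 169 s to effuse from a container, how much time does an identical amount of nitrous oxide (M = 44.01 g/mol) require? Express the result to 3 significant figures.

789 s

Since effusion rate ∝ 1/√M, t_N₂O/t_H₂ = √(M_N₂O/M_H₂) = √(44.01/2.02) = √21.79 = 4.668.
So the time for N₂O is 169 × 4.668 = 789 s.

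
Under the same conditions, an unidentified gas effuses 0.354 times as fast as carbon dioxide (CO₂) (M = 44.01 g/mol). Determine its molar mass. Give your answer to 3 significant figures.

From Graham's law, rate_X/rate_CO₂ = √(M_CO₂/M_X).
0.354 = √(44.01/M_X)
M_X = 44.01 / 0.354² = 44.01 / 0.1253 = 351 g/mol

351 g/mol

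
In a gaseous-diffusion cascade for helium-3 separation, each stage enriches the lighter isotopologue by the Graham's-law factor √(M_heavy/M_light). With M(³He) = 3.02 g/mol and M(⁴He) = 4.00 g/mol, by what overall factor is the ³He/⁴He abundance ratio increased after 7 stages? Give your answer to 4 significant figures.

The single-stage factor is √(M_heavy/M_light), so 7 stages give [√(4.00/3.02)]^7 = (4.00/3.02)^(7/2).
= 1.32450^(7/2) = 2.674.

2.674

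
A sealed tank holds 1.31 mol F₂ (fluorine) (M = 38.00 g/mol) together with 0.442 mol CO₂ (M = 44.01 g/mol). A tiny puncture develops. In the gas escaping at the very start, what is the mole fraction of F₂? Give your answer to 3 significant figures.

0.761

Effusion rate of each component ∝ n_i/√M_i (partial pressure × 1/√M).
So x_F₂ in the escaping gas = (n_F₂/√M_F₂) / Σ(n_i/√M_i)
= (1.31/√38.00) / (1.31/√38.00 + 0.442/√44.01) = 0.2125/(0.2125 + 0.06663) = 0.761.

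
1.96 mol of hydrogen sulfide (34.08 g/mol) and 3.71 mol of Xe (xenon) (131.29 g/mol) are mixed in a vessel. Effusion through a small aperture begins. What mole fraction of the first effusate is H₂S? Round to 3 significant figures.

0.509

Effusion rate of each component ∝ n_i/√M_i (partial pressure × 1/√M).
x_H₂S(eff) = (n_H₂S/√M_H₂S) / (n_H₂S/√M_H₂S + n_Xe/√M_Xe)
= (1.96/√34.08) / (1.96/√34.08 + 3.71/√131.29) = 0.3357/(0.3357 + 0.3238) = 0.509.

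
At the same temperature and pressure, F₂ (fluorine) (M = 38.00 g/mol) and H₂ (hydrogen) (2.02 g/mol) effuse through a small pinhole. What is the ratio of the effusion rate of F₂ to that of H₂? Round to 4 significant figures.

By Graham's law, rate_F₂/rate_H₂ = √(M_H₂/M_F₂) = √(2.02/38.00) = √0.05316 = 0.2306.

0.2306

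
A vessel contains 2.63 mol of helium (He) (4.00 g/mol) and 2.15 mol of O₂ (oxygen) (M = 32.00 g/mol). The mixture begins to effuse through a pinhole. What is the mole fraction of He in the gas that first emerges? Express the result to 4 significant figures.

0.7758

Effusion rate of each component ∝ n_i/√M_i (partial pressure × 1/√M).
x_He(eff) = (n_He/√M_He) / (n_He/√M_He + n_O₂/√M_O₂)
= (2.63/√4.00) / (2.63/√4.00 + 2.15/√32.00) = 1.315/(1.315 + 0.3801) = 0.7758.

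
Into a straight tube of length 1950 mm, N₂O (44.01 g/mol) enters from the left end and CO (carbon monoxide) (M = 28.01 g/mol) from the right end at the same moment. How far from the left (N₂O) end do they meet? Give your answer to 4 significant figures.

In equal time, each gas travels a distance ∝ its rate ∝ 1/√M, so d_N₂O/d_CO = √(M_CO/M_N₂O) = √(28.01/44.01) = 0.7978.
With d_N₂O + d_CO = 1950 mm, d_CO = 1950/(1 + 0.7978) = 1085 mm.
d_N₂O = 1950 − 1085 = 865.3 mm.

865.3 mm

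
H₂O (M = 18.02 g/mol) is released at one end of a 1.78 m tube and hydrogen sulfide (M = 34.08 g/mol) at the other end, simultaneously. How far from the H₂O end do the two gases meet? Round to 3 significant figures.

1.03 m

In equal time, each gas travels a distance ∝ its rate ∝ 1/√M, so d_H₂O/d_H₂S = √(M_H₂S/M_H₂O) = √(34.08/18.02) = 1.375.
With d_H₂O + d_H₂S = 1.78 m, d_H₂S = 1.78/(1 + 1.375) = 0.7494 m.
d_H₂O = 1.78 − 0.7494 = 1.03 m.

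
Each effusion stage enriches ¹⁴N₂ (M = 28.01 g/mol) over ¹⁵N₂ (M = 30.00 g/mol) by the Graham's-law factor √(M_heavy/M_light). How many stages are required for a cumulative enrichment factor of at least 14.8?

79

With α = √(30.00/28.01) per stage, ln α = ½ ln(1.07105) = 0.03432.
Need α^N ≥ 14.8 ⇒ N ≥ ln(14.8) / ln α = 2.695 / 0.03432 = 78.52.
Minimum whole number of stages: N = 79.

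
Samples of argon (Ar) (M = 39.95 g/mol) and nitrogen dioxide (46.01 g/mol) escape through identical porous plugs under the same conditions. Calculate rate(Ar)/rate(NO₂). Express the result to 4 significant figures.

From Graham's law, rate_Ar/rate_NO₂ = √(M_NO₂/M_Ar) = √(46.01/39.95) = √1.152 = 1.073.

1.073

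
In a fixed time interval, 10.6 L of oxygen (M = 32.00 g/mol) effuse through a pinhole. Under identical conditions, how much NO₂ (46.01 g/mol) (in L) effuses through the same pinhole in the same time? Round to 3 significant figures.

8.84 L

From Graham's law, rate_NO₂/rate_O₂ = √(M_O₂/M_NO₂) = √(32.00/46.01) = √0.6955 = 0.8340.
So the volume for NO₂ is 10.6 × 0.8340 = 8.84 L.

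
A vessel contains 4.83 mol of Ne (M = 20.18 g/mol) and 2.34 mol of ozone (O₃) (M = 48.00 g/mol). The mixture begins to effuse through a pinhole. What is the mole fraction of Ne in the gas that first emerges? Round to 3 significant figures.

The effusion rate of species i is ∝ p_i/√M_i ∝ n_i/√M_i.
So x_Ne in the escaping gas = (n_Ne/√M_Ne) / Σ(n_i/√M_i)
= (4.83/√20.18) / (4.83/√20.18 + 2.34/√48.00) = 1.075/(1.075 + 0.3377) = 0.761.

0.761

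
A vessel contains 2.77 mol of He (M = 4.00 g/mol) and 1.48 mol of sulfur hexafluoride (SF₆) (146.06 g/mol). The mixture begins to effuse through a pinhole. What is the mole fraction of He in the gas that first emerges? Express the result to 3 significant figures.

0.919

Rate_i ∝ x_i/√M_i (Graham's law weighted by mole fraction), so the effusate composition follows n_i/√M_i.
x_He(eff) = (n_He/√M_He) / (n_He/√M_He + n_SF₆/√M_SF₆)
= (2.77/√4.00) / (2.77/√4.00 + 1.48/√146.06) = 1.385/(1.385 + 0.1225) = 0.919.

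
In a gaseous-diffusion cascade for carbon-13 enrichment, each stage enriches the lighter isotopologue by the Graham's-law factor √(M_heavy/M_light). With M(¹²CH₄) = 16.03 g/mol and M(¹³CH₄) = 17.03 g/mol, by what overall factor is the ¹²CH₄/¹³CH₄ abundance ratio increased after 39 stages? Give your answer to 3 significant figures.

Each stage multiplies the ratio by α = √(17.03/16.03), so after 39 stages the overall factor is α^39 = (17.03/16.03)^(39/2).
= 1.06238^(39/2) = 3.25.

3.25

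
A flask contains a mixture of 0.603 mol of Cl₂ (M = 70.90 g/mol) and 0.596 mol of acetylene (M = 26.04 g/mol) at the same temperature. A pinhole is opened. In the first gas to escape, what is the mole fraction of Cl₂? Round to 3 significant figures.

0.380

Each component's effusion rate ∝ (its partial pressure)·(1/√M) ∝ n_i/√M_i.
x_Cl₂(eff) = (n_Cl₂/√M_Cl₂) / (n_Cl₂/√M_Cl₂ + n_C₂H₂/√M_C₂H₂)
= (0.603/√70.90) / (0.603/√70.90 + 0.596/√26.04) = 0.07161/(0.07161 + 0.1168) = 0.380.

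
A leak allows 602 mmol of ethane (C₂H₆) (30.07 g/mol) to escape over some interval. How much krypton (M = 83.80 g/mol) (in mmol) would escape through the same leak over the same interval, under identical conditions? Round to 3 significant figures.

Using Graham's law: rate_Kr/rate_C₂H₆ = √(M_C₂H₆/M_Kr) = √(30.07/83.80) = √0.3588 = 0.5990.
So the amount for Kr is 602 × 0.5990 = 361 mmol.

361 mmol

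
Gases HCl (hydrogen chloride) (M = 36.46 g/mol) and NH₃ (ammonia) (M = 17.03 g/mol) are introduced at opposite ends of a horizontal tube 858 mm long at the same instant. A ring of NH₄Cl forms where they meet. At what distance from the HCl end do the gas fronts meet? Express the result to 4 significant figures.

348.3 mm

In equal time, each gas travels a distance ∝ its rate ∝ 1/√M, so d_HCl/d_NH₃ = √(M_NH₃/M_HCl) = √(17.03/36.46) = 0.6834.
With d_HCl + d_NH₃ = 858 mm, d_NH₃ = 858/(1 + 0.6834) = 509.7 mm.
d_HCl = 858 − 509.7 = 348.3 mm.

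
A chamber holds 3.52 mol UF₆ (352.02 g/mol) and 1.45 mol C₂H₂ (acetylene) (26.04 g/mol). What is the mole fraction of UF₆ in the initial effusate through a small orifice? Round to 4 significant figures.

Effusion rate of each component ∝ n_i/√M_i (partial pressure × 1/√M).
So x_UF₆ in the escaping gas = (n_UF₆/√M_UF₆) / Σ(n_i/√M_i)
= (3.52/√352.02) / (3.52/√352.02 + 1.45/√26.04) = 0.1876/(0.1876 + 0.2841) = 0.3977.

0.3977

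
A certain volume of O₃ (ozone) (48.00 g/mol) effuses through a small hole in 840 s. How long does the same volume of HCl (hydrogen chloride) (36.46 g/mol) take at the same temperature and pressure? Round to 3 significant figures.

Graham's law gives t_HCl/t_O₃ = √(M_HCl/M_O₃) = √(36.46/48.00) = √0.7596 = 0.8715.
So the time for HCl is 840 × 0.8715 = 732 s.

732 s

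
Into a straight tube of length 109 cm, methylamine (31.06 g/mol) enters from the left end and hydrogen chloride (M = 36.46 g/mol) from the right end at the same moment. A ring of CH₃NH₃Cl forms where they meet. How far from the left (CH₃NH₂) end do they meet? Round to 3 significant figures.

56.7 cm

Graham's law gives d_CH₃NH₂/d_HCl = rate_CH₃NH₂/rate_HCl = √(M_HCl/M_CH₃NH₂) = √(36.46/31.06) = 1.083.
With d_CH₃NH₂ + d_HCl = 109 cm, d_HCl = 109/(1 + 1.083) = 52.32 cm.
d_CH₃NH₂ = 109 − 52.32 = 56.7 cm.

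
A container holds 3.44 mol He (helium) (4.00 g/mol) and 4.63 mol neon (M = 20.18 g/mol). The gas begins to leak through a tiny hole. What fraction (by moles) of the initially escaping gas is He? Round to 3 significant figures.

0.625

Effusion rate of each component ∝ n_i/√M_i (partial pressure × 1/√M).
Mole fraction of He in the effusate = (n_He/√M_He) / (n_He/√M_He + n_Ne/√M_Ne)
= (3.44/√4.00) / (3.44/√4.00 + 4.63/√20.18) = 1.720/(1.720 + 1.031) = 0.625.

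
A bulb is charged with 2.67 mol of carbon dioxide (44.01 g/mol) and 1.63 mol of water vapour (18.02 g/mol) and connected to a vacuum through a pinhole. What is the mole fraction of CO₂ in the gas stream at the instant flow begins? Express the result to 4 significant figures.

0.5118

Rate_i ∝ x_i/√M_i (Graham's law weighted by mole fraction), so the effusate composition follows n_i/√M_i.
Mole fraction of CO₂ in the effusate = (n_CO₂/√M_CO₂) / (n_CO₂/√M_CO₂ + n_H₂O/√M_H₂O)
= (2.67/√44.01) / (2.67/√44.01 + 1.63/√18.02) = 0.4025/(0.4025 + 0.3840) = 0.5118.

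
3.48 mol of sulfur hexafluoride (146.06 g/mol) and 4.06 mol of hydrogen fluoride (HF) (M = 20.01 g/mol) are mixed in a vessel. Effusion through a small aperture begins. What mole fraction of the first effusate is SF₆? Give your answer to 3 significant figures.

The effusion rate of species i is ∝ p_i/√M_i ∝ n_i/√M_i.
x_SF₆(eff) = (n_SF₆/√M_SF₆) / (n_SF₆/√M_SF₆ + n_HF/√M_HF)
= (3.48/√146.06) / (3.48/√146.06 + 4.06/√20.01) = 0.2879/(0.2879 + 0.9076) = 0.241.

0.241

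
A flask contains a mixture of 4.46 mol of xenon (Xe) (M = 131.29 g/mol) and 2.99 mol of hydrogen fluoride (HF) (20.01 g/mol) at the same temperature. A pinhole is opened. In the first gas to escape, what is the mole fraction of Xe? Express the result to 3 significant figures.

Rate_i ∝ x_i/√M_i (Graham's law weighted by mole fraction), so the effusate composition follows n_i/√M_i.
x_Xe(eff) = (n_Xe/√M_Xe) / (n_Xe/√M_Xe + n_HF/√M_HF)
= (4.46/√131.29) / (4.46/√131.29 + 2.99/√20.01) = 0.3892/(0.3892 + 0.6684) = 0.368.

0.368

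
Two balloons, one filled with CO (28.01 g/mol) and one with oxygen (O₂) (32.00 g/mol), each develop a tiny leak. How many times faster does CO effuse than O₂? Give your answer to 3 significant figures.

Graham's law gives rate_CO/rate_O₂ = √(M_O₂/M_CO) = √(32.00/28.01) = √1.142 = 1.07.

1.07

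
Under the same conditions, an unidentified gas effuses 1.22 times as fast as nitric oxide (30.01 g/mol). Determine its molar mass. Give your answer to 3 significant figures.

From Graham's law, rate_X/rate_NO = √(M_NO/M_X).
1.22 = √(30.01/M_X)
M_X = 30.01 / 1.22² = 30.01 / 1.488 = 20.2 g/mol

20.2 g/mol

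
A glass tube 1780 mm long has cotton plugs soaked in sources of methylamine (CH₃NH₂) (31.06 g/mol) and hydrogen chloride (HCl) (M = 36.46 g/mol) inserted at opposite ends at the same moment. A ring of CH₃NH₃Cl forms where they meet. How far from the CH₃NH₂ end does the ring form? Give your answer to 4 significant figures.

In equal time, each gas travels a distance ∝ its rate ∝ 1/√M, so d_CH₃NH₂/d_HCl = √(M_HCl/M_CH₃NH₂) = √(36.46/31.06) = 1.083.
With d_CH₃NH₂ + d_HCl = 1780 mm, d_HCl = 1780/(1 + 1.083) = 854.4 mm.
d_CH₃NH₂ = 1780 − 854.4 = 925.6 mm.

925.6 mm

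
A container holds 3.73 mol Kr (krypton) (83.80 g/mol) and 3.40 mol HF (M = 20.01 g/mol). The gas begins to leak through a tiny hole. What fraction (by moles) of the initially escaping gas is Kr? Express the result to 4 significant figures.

0.3490

Each component's effusion rate ∝ (its partial pressure)·(1/√M) ∝ n_i/√M_i.
x_Kr(eff) = (n_Kr/√M_Kr) / (n_Kr/√M_Kr + n_HF/√M_HF)
= (3.73/√83.80) / (3.73/√83.80 + 3.40/√20.01) = 0.4075/(0.4075 + 0.7601) = 0.3490.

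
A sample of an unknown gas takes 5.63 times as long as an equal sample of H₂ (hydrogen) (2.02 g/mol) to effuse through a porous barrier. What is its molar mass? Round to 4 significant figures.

64.03 g/mol

Using Graham's law: t_X/t_H₂ = √(M_X/M_H₂).
5.63 = √(M_X/2.02)
M_X = 2.02 × 5.63² = 2.02 × 31.70 = 64.03 g/mol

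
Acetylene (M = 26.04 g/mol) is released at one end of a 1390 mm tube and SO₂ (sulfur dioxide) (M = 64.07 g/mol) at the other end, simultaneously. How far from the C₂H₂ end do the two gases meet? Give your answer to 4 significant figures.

The fronts meet when d_C₂H₂ + d_SO₂ = L with d_C₂H₂/d_SO₂ = √(M_SO₂/M_C₂H₂) (Graham's law). Here √(M_SO₂/M_C₂H₂) = √(64.07/26.04) = 1.569.
With d_C₂H₂ + d_SO₂ = 1390 mm, d_SO₂ = 1390/(1 + 1.569) = 541.2 mm.
d_C₂H₂ = 1390 − 541.2 = 848.8 mm.

848.8 mm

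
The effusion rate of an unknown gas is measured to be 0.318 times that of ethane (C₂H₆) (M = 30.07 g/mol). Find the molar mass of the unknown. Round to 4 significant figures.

Graham's law gives rate_X/rate_C₂H₆ = √(M_C₂H₆/M_X).
0.318 = √(30.07/M_X)
M_X = 30.07 / 0.318² = 30.07 / 0.1011 = 297.4 g/mol

297.4 g/mol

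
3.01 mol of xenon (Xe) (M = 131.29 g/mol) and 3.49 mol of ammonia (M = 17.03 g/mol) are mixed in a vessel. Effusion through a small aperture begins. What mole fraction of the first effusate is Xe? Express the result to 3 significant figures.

Effusion rate of each component ∝ n_i/√M_i (partial pressure × 1/√M).
So x_Xe in the escaping gas = (n_Xe/√M_Xe) / Σ(n_i/√M_i)
= (3.01/√131.29) / (3.01/√131.29 + 3.49/√17.03) = 0.2627/(0.2627 + 0.8457) = 0.237.

0.237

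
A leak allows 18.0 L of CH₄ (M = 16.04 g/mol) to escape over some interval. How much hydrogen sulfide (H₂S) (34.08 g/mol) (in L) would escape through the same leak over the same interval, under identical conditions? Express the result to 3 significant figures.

By Graham's law, rate_H₂S/rate_CH₄ = √(M_CH₄/M_H₂S) = √(16.04/34.08) = √0.4707 = 0.6860.
So the volume for H₂S is 18.0 × 0.6860 = 12.3 L.

12.3 L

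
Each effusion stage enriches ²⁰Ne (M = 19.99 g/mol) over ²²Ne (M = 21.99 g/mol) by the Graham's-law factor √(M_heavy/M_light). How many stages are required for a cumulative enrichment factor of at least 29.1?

Per stage α = (21.99/19.99)^(1/2) = 1.10005^0.5, giving ln α = 0.04768.
Need α^N ≥ 29.1 ⇒ N ≥ ln(29.1) / ln α = 3.371 / 0.04768 = 70.70.
So at least 71 stages are needed.

71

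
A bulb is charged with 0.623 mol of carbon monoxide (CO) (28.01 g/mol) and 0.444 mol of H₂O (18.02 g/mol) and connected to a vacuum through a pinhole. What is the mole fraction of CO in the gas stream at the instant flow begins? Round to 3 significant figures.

Rate_i ∝ x_i/√M_i (Graham's law weighted by mole fraction), so the effusate composition follows n_i/√M_i.
x_CO(eff) = (n_CO/√M_CO) / (n_CO/√M_CO + n_H₂O/√M_H₂O)
= (0.623/√28.01) / (0.623/√28.01 + 0.444/√18.02) = 0.1177/(0.1177 + 0.1046) = 0.530.

0.530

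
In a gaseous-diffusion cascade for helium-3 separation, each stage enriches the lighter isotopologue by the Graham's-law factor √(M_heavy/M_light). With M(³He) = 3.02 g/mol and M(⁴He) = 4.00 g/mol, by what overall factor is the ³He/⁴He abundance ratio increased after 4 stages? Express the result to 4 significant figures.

The single-stage factor is √(M_heavy/M_light), so 4 stages give [√(4.00/3.02)]^4 = (4.00/3.02)^(4/2).
= 1.32450^2 = 1.754.

1.754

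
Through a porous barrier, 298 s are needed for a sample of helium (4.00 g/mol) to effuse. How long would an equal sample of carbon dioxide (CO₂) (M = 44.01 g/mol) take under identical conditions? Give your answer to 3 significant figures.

By Graham's law, t_CO₂/t_He = √(M_CO₂/M_He) = √(44.01/4.00) = √11.00 = 3.317.
So the time for CO₂ is 298 × 3.317 = 988 s.

988 s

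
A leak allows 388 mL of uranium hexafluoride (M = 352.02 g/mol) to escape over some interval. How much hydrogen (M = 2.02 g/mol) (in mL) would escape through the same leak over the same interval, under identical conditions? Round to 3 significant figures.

5120 mL

Since effusion rate ∝ 1/√M, rate_H₂/rate_UF₆ = √(M_UF₆/M_H₂) = √(352.02/2.02) = √174.3 = 13.20.
So the volume for H₂ is 388 × 13.20 = 5120 mL.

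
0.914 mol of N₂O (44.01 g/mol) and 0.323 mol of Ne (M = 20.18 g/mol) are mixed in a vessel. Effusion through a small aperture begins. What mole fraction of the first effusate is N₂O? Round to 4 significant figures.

Rate_i ∝ x_i/√M_i (Graham's law weighted by mole fraction), so the effusate composition follows n_i/√M_i.
Mole fraction of N₂O in the effusate = (n_N₂O/√M_N₂O) / (n_N₂O/√M_N₂O + n_Ne/√M_Ne)
= (0.914/√44.01) / (0.914/√44.01 + 0.323/√20.18) = 0.1378/(0.1378 + 0.07190) = 0.6571.

0.6571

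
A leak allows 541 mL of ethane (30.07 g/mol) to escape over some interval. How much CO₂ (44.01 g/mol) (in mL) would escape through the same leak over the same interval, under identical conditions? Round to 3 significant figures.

From Graham's law, rate_CO₂/rate_C₂H₆ = √(M_C₂H₆/M_CO₂) = √(30.07/44.01) = √0.6833 = 0.8266.
So the volume for CO₂ is 541 × 0.8266 = 447 mL.

447 mL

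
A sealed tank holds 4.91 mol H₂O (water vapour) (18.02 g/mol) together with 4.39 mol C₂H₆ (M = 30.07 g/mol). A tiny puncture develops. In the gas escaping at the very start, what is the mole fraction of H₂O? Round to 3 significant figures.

Each component's effusion rate ∝ (its partial pressure)·(1/√M) ∝ n_i/√M_i.
So x_H₂O in the escaping gas = (n_H₂O/√M_H₂O) / Σ(n_i/√M_i)
= (4.91/√18.02) / (4.91/√18.02 + 4.39/√30.07) = 1.157/(1.157 + 0.8006) = 0.591.

0.591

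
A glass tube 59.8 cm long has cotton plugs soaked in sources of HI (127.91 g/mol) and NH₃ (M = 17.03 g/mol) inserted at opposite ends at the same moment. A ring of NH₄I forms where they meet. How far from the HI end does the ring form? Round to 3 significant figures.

16.0 cm

Distances travelled in equal time are proportional to diffusion rates, so d_HI/d_NH₃ = √(M_NH₃/M_HI) = √(17.03/127.91) = 0.3649.
With d_HI + d_NH₃ = 59.8 cm, d_NH₃ = 59.8/(1 + 0.3649) = 43.81 cm.
d_HI = 59.8 − 43.81 = 16.0 cm.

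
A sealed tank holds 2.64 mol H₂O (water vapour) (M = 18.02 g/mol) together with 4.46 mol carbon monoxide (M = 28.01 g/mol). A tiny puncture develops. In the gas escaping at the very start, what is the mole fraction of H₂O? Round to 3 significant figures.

0.425

Each component's effusion rate ∝ (its partial pressure)·(1/√M) ∝ n_i/√M_i.
x_H₂O(eff) = (n_H₂O/√M_H₂O) / (n_H₂O/√M_H₂O + n_CO/√M_CO)
= (2.64/√18.02) / (2.64/√18.02 + 4.46/√28.01) = 0.6219/(0.6219 + 0.8427) = 0.425.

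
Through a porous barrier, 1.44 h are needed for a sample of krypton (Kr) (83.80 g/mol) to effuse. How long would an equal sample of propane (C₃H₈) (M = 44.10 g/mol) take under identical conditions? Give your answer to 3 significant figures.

Graham's law gives t_C₃H₈/t_Kr = √(M_C₃H₈/M_Kr) = √(44.10/83.80) = √0.5263 = 0.7254.
So the time for C₃H₈ is 1.44 × 0.7254 = 1.04 h.

1.04 h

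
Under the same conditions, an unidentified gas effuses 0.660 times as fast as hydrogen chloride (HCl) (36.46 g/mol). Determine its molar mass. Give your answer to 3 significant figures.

83.7 g/mol

By Graham's law, rate_X/rate_HCl = √(M_HCl/M_X).
0.660 = √(36.46/M_X)
M_X = 36.46 / 0.660² = 36.46 / 0.4356 = 83.7 g/mol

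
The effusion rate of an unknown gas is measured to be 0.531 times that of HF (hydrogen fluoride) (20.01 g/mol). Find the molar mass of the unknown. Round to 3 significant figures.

71.0 g/mol

From Graham's law, rate_X/rate_HF = √(M_HF/M_X).
0.531 = √(20.01/M_X)
M_X = 20.01 / 0.531² = 20.01 / 0.2820 = 71.0 g/mol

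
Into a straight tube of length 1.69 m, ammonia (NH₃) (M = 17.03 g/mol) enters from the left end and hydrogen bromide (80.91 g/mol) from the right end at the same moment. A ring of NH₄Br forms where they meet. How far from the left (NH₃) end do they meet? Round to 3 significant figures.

1.16 m

In equal time, each gas travels a distance ∝ its rate ∝ 1/√M, so d_NH₃/d_HBr = √(M_HBr/M_NH₃) = √(80.91/17.03) = 2.180.
With d_NH₃ + d_HBr = 1.69 m, d_HBr = 1.69/(1 + 2.180) = 0.5315 m.
d_NH₃ = 1.69 − 0.5315 = 1.16 m.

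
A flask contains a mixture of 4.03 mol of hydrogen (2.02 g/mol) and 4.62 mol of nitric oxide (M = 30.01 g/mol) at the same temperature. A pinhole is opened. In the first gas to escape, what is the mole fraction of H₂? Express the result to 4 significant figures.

0.7708

The effusion rate of species i is ∝ p_i/√M_i ∝ n_i/√M_i.
x_H₂(eff) = (n_H₂/√M_H₂) / (n_H₂/√M_H₂ + n_NO/√M_NO)
= (4.03/√2.02) / (4.03/√2.02 + 4.62/√30.01) = 2.835/(2.835 + 0.8434) = 0.7708.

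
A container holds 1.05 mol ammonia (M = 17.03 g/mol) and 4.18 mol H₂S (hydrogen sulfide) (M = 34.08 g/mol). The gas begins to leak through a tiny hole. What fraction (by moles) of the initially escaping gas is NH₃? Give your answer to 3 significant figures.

0.262

Each component's effusion rate ∝ (its partial pressure)·(1/√M) ∝ n_i/√M_i.
x_NH₃(eff) = (n_NH₃/√M_NH₃) / (n_NH₃/√M_NH₃ + n_H₂S/√M_H₂S)
= (1.05/√17.03) / (1.05/√17.03 + 4.18/√34.08) = 0.2544/(0.2544 + 0.7160) = 0.262.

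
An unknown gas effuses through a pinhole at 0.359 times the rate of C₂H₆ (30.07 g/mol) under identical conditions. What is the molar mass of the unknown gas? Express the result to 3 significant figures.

233 g/mol

By Graham's law, rate_X/rate_C₂H₆ = √(M_C₂H₆/M_X).
0.359 = √(30.07/M_X)
M_X = 30.07 / 0.359² = 30.07 / 0.1289 = 233 g/mol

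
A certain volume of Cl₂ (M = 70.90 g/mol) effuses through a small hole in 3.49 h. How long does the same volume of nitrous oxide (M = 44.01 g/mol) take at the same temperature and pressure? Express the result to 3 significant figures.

2.75 h

Graham's law gives t_N₂O/t_Cl₂ = √(M_N₂O/M_Cl₂) = √(44.01/70.90) = √0.6207 = 0.7879.
So the time for N₂O is 3.49 × 0.7879 = 2.75 h.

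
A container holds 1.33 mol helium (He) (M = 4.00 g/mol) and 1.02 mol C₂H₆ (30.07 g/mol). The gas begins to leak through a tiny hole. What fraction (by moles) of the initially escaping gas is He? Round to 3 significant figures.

Rate_i ∝ x_i/√M_i (Graham's law weighted by mole fraction), so the effusate composition follows n_i/√M_i.
Mole fraction of He in the effusate = (n_He/√M_He) / (n_He/√M_He + n_C₂H₆/√M_C₂H₆)
= (1.33/√4.00) / (1.33/√4.00 + 1.02/√30.07) = 0.6650/(0.6650 + 0.1860) = 0.781.

0.781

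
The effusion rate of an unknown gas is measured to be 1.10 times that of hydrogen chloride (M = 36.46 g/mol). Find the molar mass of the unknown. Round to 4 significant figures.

From Graham's law, rate_X/rate_HCl = √(M_HCl/M_X).
1.10 = √(36.46/M_X)
M_X = 36.46 / 1.10² = 36.46 / 1.210 = 30.13 g/mol

30.13 g/mol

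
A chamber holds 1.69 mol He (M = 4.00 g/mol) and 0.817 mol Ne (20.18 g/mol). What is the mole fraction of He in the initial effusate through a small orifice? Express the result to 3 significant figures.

Each component's effusion rate ∝ (its partial pressure)·(1/√M) ∝ n_i/√M_i.
x_He(eff) = (n_He/√M_He) / (n_He/√M_He + n_Ne/√M_Ne)
= (1.69/√4.00) / (1.69/√4.00 + 0.817/√20.18) = 0.8450/(0.8450 + 0.1819) = 0.823.

0.823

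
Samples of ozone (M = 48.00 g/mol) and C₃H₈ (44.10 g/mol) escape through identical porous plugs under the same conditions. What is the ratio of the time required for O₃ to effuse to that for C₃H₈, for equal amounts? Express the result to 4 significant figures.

1.043

Using Graham's law: t_O₃/t_C₃H₈ = √(M_O₃/M_C₃H₈) = √(48.00/44.10) = √1.088 = 1.043.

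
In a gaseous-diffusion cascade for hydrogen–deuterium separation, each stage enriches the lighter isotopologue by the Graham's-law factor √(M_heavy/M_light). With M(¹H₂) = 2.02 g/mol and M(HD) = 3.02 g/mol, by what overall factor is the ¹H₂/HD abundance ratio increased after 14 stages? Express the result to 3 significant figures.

16.7

Overall factor = α^14 with α = √(3.02/2.02), i.e. (3.02/2.02)^(14/2).
= 1.49505^7 = 16.7.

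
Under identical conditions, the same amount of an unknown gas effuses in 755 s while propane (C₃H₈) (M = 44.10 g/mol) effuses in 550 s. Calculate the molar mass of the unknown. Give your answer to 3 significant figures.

Since effusion rate ∝ 1/√M, t_X/t_C₃H₈ = √(M_X/M_C₃H₈).
755/550 = 1.373 = √(M_X/44.10)
M_X = 44.10 × 1.373² = 44.10 × 1.884 = 83.1 g/mol

83.1 g/mol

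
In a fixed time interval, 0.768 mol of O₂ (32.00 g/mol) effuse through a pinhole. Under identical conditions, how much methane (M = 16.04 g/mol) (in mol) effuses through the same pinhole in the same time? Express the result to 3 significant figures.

1.08 mol

From Graham's law, rate_CH₄/rate_O₂ = √(M_O₂/M_CH₄) = √(32.00/16.04) = √1.995 = 1.412.
So the amount for CH₄ is 0.768 × 1.412 = 1.08 mol.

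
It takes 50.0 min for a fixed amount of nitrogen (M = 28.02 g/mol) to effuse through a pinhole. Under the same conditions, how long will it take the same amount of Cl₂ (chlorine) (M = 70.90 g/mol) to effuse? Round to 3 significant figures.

79.5 min

Using Graham's law: t_Cl₂/t_N₂ = √(M_Cl₂/M_N₂) = √(70.90/28.02) = √2.530 = 1.591.
So the time for Cl₂ is 50.0 × 1.591 = 79.5 min.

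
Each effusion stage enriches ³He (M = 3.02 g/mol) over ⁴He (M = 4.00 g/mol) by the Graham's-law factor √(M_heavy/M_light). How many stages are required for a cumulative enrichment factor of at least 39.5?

27

Per stage α = (4.00/3.02)^(1/2) = 1.32450^0.5, giving ln α = 0.1405.
Need α^N ≥ 39.5 ⇒ N ≥ ln(39.5) / ln α = 3.676 / 0.1405 = 26.16.
Minimum whole number of stages: N = 27.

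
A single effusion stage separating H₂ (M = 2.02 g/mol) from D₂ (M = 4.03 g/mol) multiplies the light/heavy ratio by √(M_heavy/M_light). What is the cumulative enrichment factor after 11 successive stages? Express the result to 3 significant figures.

The single-stage factor is √(M_heavy/M_light), so 11 stages give [√(4.03/2.02)]^11 = (4.03/2.02)^(11/2).
= 1.99505^(11/2) = 44.6.

44.6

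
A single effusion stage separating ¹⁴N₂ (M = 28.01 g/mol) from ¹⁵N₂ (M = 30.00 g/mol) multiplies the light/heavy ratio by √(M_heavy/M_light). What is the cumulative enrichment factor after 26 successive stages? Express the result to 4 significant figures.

2.441

After 26 stages the ratio has grown by (√(30.00/28.01))^26 = (30.00/28.01)^(26/2).
= 1.07105^13 = 2.441.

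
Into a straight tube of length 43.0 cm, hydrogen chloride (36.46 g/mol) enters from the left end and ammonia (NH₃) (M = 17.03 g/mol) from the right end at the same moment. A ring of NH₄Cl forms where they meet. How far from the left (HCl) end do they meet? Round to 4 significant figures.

17.46 cm

Graham's law gives d_HCl/d_NH₃ = rate_HCl/rate_NH₃ = √(M_NH₃/M_HCl) = √(17.03/36.46) = 0.6834.
With d_HCl + d_NH₃ = 43.0 cm, d_NH₃ = 43.0/(1 + 0.6834) = 25.54 cm.
d_HCl = 43.0 − 25.54 = 17.46 cm.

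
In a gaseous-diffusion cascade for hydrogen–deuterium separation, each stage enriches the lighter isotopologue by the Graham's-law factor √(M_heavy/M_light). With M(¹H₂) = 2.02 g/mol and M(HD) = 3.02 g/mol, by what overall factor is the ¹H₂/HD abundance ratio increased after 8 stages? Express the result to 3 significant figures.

5.00

Overall factor = α^8 with α = √(3.02/2.02), i.e. (3.02/2.02)^(8/2).
= 1.49505^4 = 5.00.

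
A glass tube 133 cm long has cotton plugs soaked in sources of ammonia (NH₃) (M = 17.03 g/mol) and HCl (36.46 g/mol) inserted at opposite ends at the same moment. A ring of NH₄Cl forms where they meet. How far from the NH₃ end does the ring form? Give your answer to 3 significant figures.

79.0 cm

In equal time, each gas travels a distance ∝ its rate ∝ 1/√M, so d_NH₃/d_HCl = √(M_HCl/M_NH₃) = √(36.46/17.03) = 1.463.
With d_NH₃ + d_HCl = 133 cm, d_HCl = 133/(1 + 1.463) = 54.00 cm.
d_NH₃ = 133 − 54.00 = 79.0 cm.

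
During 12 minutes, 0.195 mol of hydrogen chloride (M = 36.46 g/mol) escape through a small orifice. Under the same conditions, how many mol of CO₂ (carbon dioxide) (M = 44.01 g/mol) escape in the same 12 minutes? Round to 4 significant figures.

From Graham's law, rate_CO₂/rate_HCl = √(M_HCl/M_CO₂) = √(36.46/44.01) = √0.8284 = 0.9102.
So the amount for CO₂ is 0.195 × 0.9102 = 0.1775 mol.

0.1775 mol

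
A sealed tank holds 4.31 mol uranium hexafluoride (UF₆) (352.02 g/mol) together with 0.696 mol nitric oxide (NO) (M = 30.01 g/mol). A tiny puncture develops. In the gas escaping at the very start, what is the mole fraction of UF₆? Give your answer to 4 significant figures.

Each component's effusion rate ∝ (its partial pressure)·(1/√M) ∝ n_i/√M_i.
x_UF₆(eff) = (n_UF₆/√M_UF₆) / (n_UF₆/√M_UF₆ + n_NO/√M_NO)
= (4.31/√352.02) / (4.31/√352.02 + 0.696/√30.01) = 0.2297/(0.2297 + 0.1271) = 0.6439.

0.6439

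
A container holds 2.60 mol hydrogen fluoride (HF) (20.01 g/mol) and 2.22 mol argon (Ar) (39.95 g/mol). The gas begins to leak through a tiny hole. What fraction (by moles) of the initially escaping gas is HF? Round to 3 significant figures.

The effusion rate of species i is ∝ p_i/√M_i ∝ n_i/√M_i.
x_HF(eff) = (n_HF/√M_HF) / (n_HF/√M_HF + n_Ar/√M_Ar)
= (2.60/√20.01) / (2.60/√20.01 + 2.22/√39.95) = 0.5812/(0.5812 + 0.3512) = 0.623.

0.623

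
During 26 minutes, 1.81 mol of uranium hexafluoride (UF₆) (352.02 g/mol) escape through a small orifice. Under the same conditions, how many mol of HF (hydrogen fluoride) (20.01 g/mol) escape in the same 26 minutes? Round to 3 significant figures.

7.59 mol

Graham's law gives rate_HF/rate_UF₆ = √(M_UF₆/M_HF) = √(352.02/20.01) = √17.59 = 4.194.
So the amount for HF is 1.81 × 4.194 = 7.59 mol.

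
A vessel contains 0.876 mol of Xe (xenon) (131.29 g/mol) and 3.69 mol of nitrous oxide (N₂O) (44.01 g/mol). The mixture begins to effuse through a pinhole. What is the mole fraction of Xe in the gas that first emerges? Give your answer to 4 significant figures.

0.1208

Each component's effusion rate ∝ (its partial pressure)·(1/√M) ∝ n_i/√M_i.
x_Xe(eff) = (n_Xe/√M_Xe) / (n_Xe/√M_Xe + n_N₂O/√M_N₂O)
= (0.876/√131.29) / (0.876/√131.29 + 3.69/√44.01) = 0.07645/(0.07645 + 0.5562) = 0.1208.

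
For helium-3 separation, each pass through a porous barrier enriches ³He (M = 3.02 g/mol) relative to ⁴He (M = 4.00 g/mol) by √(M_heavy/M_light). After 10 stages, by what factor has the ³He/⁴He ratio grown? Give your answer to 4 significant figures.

Each stage multiplies the ratio by α = √(4.00/3.02), so after 10 stages the overall factor is α^10 = (4.00/3.02)^(10/2).
= 1.32450^5 = 4.076.

4.076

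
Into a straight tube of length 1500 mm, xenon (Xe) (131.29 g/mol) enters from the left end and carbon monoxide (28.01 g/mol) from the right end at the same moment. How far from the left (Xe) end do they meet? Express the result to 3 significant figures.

474 mm

In equal time, each gas travels a distance ∝ its rate ∝ 1/√M, so d_Xe/d_CO = √(M_CO/M_Xe) = √(28.01/131.29) = 0.4619.
With d_Xe + d_CO = 1500 mm, d_CO = 1500/(1 + 0.4619) = 1026 mm.
d_Xe = 1500 − 1026 = 474 mm.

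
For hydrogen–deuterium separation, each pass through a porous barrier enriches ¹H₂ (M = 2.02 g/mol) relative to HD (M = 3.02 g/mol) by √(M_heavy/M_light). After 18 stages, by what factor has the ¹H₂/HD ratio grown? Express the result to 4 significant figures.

37.32

After 18 stages the ratio has grown by (√(3.02/2.02))^18 = (3.02/2.02)^(18/2).
= 1.49505^9 = 37.32.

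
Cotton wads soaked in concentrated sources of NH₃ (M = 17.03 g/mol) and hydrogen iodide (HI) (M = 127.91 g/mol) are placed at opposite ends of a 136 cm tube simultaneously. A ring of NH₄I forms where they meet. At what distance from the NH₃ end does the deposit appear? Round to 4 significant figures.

99.64 cm

Graham's law gives d_NH₃/d_HI = rate_NH₃/rate_HI = √(M_HI/M_NH₃) = √(127.91/17.03) = 2.741.
With d_NH₃ + d_HI = 136 cm, d_HI = 136/(1 + 2.741) = 36.36 cm.
d_NH₃ = 136 − 36.36 = 99.64 cm.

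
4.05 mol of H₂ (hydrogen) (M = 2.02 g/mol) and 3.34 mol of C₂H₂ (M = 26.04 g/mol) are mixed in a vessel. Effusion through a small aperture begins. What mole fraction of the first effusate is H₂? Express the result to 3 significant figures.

0.813

Rate_i ∝ x_i/√M_i (Graham's law weighted by mole fraction), so the effusate composition follows n_i/√M_i.
So x_H₂ in the escaping gas = (n_H₂/√M_H₂) / Σ(n_i/√M_i)
= (4.05/√2.02) / (4.05/√2.02 + 3.34/√26.04) = 2.850/(2.850 + 0.6545) = 0.813.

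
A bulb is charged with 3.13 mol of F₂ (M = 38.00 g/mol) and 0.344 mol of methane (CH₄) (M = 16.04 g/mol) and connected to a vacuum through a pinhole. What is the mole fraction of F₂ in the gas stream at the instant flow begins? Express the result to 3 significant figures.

0.855

Each component's effusion rate ∝ (its partial pressure)·(1/√M) ∝ n_i/√M_i.
x_F₂(eff) = (n_F₂/√M_F₂) / (n_F₂/√M_F₂ + n_CH₄/√M_CH₄)
= (3.13/√38.00) / (3.13/√38.00 + 0.344/√16.04) = 0.5078/(0.5078 + 0.08589) = 0.855.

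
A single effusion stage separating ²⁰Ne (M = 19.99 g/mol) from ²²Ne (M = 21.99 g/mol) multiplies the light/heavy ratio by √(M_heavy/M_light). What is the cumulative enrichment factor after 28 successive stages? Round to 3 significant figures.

Each stage multiplies the ratio by α = √(21.99/19.99), so after 28 stages the overall factor is α^28 = (21.99/19.99)^(28/2).
= 1.10005^14 = 3.80.

3.80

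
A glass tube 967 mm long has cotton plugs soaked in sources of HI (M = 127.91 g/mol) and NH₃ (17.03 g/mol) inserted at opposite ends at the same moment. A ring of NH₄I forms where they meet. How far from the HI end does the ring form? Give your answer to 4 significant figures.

In equal time, each gas travels a distance ∝ its rate ∝ 1/√M, so d_HI/d_NH₃ = √(M_NH₃/M_HI) = √(17.03/127.91) = 0.3649.
With d_HI + d_NH₃ = 967 mm, d_NH₃ = 967/(1 + 0.3649) = 708.5 mm.
d_HI = 967 − 708.5 = 258.5 mm.

258.5 mm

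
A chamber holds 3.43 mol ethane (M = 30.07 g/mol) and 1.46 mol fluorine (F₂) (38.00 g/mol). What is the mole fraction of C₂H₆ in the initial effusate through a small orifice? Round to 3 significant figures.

The effusion rate of species i is ∝ p_i/√M_i ∝ n_i/√M_i.
So x_C₂H₆ in the escaping gas = (n_C₂H₆/√M_C₂H₆) / Σ(n_i/√M_i)
= (3.43/√30.07) / (3.43/√30.07 + 1.46/√38.00) = 0.6255/(0.6255 + 0.2368) = 0.725.

0.725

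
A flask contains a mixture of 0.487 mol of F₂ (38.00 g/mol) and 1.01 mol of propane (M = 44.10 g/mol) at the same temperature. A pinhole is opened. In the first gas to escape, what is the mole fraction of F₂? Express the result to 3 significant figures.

0.342

Rate_i ∝ x_i/√M_i (Graham's law weighted by mole fraction), so the effusate composition follows n_i/√M_i.
So x_F₂ in the escaping gas = (n_F₂/√M_F₂) / Σ(n_i/√M_i)
= (0.487/√38.00) / (0.487/√38.00 + 1.01/√44.10) = 0.07900/(0.07900 + 0.1521) = 0.342.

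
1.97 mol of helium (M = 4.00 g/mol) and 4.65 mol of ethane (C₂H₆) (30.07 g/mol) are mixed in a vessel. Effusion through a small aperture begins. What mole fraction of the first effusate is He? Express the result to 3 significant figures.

0.537

Effusion rate of each component ∝ n_i/√M_i (partial pressure × 1/√M).
Mole fraction of He in the effusate = (n_He/√M_He) / (n_He/√M_He + n_C₂H₆/√M_C₂H₆)
= (1.97/√4.00) / (1.97/√4.00 + 4.65/√30.07) = 0.9850/(0.9850 + 0.8480) = 0.537.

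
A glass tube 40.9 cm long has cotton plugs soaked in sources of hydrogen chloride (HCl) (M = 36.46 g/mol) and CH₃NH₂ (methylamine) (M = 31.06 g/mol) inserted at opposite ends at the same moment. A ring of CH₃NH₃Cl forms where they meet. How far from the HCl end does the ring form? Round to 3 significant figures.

19.6 cm

Distances travelled in equal time are proportional to diffusion rates, so d_HCl/d_CH₃NH₂ = √(M_CH₃NH₂/M_HCl) = √(31.06/36.46) = 0.9230.
With d_HCl + d_CH₃NH₂ = 40.9 cm, d_CH₃NH₂ = 40.9/(1 + 0.9230) = 21.27 cm.
d_HCl = 40.9 − 21.27 = 19.6 cm.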